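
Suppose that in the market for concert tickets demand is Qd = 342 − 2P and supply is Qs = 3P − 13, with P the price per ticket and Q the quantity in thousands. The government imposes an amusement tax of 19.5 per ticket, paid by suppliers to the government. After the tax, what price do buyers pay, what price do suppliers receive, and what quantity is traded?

Buyers pay 82.7; suppliers receive 63.2; quantity = 176.6.

Before the tax: set 342 − 2P = 3P − 13 → P* = 71, Q* = 200.
With the tax collected from suppliers, supply shifts: Qs = 3(P − 19.5) − 13.
Solving gives Q = 176.6 with buyers paying 82.7 and suppliers receiving 63.2 (the 19.5 wedge).
The less price-elastic side of the market bears the larger share of a per-unit tax.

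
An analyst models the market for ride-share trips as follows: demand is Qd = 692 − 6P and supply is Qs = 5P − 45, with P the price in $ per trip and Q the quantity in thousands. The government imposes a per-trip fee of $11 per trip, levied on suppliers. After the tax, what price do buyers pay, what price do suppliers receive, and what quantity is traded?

Before the tax: set 692 − 6P = 5P − 45 → P* = $67, Q* = 290.
With the tax collected from suppliers, supply shifts: Qs = 5(P − 11) − 45.
New equilibrium: buyers pay $72, suppliers receive $61, Q = 260. (Wedge: Pb − Ps = 11.)
The less price-elastic side of the market bears the larger share of a per-unit tax.

Buyers pay $72; suppliers receive $61; quantity = 260.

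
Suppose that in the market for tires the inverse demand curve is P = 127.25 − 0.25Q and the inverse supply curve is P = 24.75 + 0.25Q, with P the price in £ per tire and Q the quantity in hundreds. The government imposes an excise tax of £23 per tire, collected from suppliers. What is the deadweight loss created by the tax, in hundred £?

Deadweight loss = £529 hundred.

Rewrite in direct form: Qd = 509 − 4P and Qs = 4P − 99.
Without the tax, 509 − 4P = 4P − 99 gives 8P = 608, so P* = £76 and Q* = 205.
With the tax collected from suppliers, supply shifts: Qs = 4(P − 23) − 99.
New equilibrium: buyers pay £87.5, suppliers receive £64.5, Q = 159. (Wedge: Pb − Ps = 23.)
Quantity falls by |ΔQ| = |205 − 159| = 46.
DWL = ½ · t · |ΔQ| = ½ · 23 · 46 = £529.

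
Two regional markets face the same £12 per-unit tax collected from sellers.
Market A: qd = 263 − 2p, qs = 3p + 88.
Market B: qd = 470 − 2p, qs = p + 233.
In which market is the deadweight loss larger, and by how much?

Market A: pre-tax p* = £35, q* = 193; post-tax q = 178.6; deadweight loss = £86.4.
Market B: pre-tax p* = £79, q* = 312; post-tax q = 304; deadweight loss = £48.
Difference: £86.4 vs £48 → market A is larger by £38.4.

Market A, by £38.4.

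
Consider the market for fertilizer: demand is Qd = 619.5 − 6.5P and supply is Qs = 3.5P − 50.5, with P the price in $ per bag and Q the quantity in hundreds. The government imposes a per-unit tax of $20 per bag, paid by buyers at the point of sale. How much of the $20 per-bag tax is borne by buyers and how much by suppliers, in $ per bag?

Without the tax, 619.5 − 6.5P = 3.5P − 50.5 gives 10P = 670, so P* = $67 and Q* = 184.
With the tax collected from buyers, demand (in seller-price terms) shifts: Qd = 619.5 − 6.5(P + 20).
Solving gives Q = 138.5 with buyers paying $74 and suppliers receiving $54 (the $20 wedge).
Burden on buyers: $7; on suppliers: $13. (They sum to $20.)
The less price-elastic side of the market bears the larger share of a per-unit tax.

Buyers bear $7 per bag; suppliers bear $13 per bag.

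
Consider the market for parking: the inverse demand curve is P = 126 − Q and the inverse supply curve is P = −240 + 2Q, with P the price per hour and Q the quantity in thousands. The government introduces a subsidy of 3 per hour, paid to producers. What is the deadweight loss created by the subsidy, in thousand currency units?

Deadweight loss = 1.5 thousand.

Inverting to Q(P) form: Qd = 126 − P; Qs = 0.5P + 120.
Without the subsidy, 126 − P = 0.5P + 120 gives 1.5P = 6, so P* = 4 and Q* = 122.
With a per-unit subsidy paid to producers, each receives P + 3 per unit sold, so supply becomes Qs = 0.5(P + 3) + 120.
Solving gives Q = 123 with buyers paying 3 and producers receiving 6 (the 3 wedge).
Quantity rises by |ΔQ| = |122 − 123| = 1.
DWL = ½ · t · |ΔQ| = ½ · 3 · 1 = 1.5.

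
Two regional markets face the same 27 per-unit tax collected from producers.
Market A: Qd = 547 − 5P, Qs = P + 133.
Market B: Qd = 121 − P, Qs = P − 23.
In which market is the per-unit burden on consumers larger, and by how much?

Market A: pre-tax P* = 69, Q* = 202; post-tax Q = 179.5; per-unit burden on consumers = 4.5.
Market B: pre-tax P* = 72, Q* = 49; post-tax Q = 35.5; per-unit burden on consumers = 13.5.
Difference: 4.5 vs 13.5 → market B is larger by 9.

Market B, by 9.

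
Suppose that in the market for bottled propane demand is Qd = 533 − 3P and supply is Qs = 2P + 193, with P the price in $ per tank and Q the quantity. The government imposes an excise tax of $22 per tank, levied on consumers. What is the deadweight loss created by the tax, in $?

Without the tax, 533 − 3P = 2P + 193 gives 5P = 340, so P* = $68 and Q* = 329.
With the tax collected from consumers, demand (in seller-price terms) shifts: Qd = 533 − 3(P + 22).
New equilibrium: consumers pay $76.8, sellers receive $54.8, Q = 302.6. (Wedge: Pb − Ps = 22.)
Quantity falls by |ΔQ| = |329 − 302.6| = 26.4.
DWL = ½ · t · |ΔQ| = ½ · 22 · 26.4 = $290.4.

Deadweight loss = $290.4.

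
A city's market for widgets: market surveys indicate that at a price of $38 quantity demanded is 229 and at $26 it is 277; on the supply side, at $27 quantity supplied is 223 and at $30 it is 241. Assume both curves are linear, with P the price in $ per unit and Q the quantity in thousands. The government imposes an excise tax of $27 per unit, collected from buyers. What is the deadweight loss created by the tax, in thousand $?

Deadweight loss = $874.8 thousand.

Demand slope: (277 − 229)/(26 − 38) = -4, so Qd = 381 − 4P.
Supply slope: (241 − 223)/(30 − 27) = 6, so Qs = 6P + 61.
Before the tax: set 381 − 4P = 6P + 61 → P* = $32, Q* = 253.
With the tax collected from buyers, demand (in seller-price terms) shifts: Qd = 381 − 4(P + 27).
Solving gives Q = 188.2 with buyers paying $48.2 and producers receiving $21.2 (the $27 wedge).
Quantity falls by |ΔQ| = |253 − 188.2| = 64.8.
DWL = ½ · t · |ΔQ| = ½ · 27 · 64.8 = $874.8.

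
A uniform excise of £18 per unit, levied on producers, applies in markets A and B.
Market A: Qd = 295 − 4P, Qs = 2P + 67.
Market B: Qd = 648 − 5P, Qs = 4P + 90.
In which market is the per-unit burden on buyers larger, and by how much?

Market A: pre-tax P* = £38, Q* = 143; post-tax Q = 119; per-unit burden on buyers = £6.
Market B: pre-tax P* = £62, Q* = 338; post-tax Q = 298; per-unit burden on buyers = £8.
Difference: £6 vs £8 → market B is larger by £2.

Market B, by £2.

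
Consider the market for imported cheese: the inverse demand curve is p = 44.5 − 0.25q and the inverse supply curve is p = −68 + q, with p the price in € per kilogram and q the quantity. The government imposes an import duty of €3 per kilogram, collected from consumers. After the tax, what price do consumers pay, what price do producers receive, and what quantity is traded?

Inverting to q(p) form: qd = 178 − 4p; qs = p + 68.
Without the tax, 178 − 4p = p + 68 gives 5p = 110, so p* = €22 and q* = 90.
With the tax collected from consumers, demand (in seller-price terms) shifts: qd = 178 − 4(p + 3).
Solving gives q = 87.6 with consumers paying €22.6 and producers receiving €19.6 (the €3 wedge).

Consumers pay €22.6; producers receive €19.6; quantity = 87.6.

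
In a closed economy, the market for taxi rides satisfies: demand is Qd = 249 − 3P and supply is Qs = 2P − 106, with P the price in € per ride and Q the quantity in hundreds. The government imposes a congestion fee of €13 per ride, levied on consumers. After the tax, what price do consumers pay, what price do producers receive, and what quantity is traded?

Consumers pay €76.2; producers receive €63.2; quantity = 20.4.

Before the tax: set 249 − 3P = 2P − 106 → P* = €71, Q* = 36.
With the tax collected from consumers, demand (in seller-price terms) shifts: Qd = 249 − 3(P + 13).
New equilibrium: consumers pay €76.2, producers receive €63.2, Q = 20.4. (Wedge: Pb − Ps = 13.)
The less price-elastic side of the market bears the larger share of a per-unit tax.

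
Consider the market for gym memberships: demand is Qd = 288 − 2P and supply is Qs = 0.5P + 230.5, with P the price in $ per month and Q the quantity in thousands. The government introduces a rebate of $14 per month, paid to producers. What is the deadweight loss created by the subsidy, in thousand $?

Deadweight loss = $39.2 thousand.

Without the subsidy, 288 − 2P = 0.5P + 230.5 gives 2.5P = 57.5, so P* = $23 and Q* = 242.
With a per-unit subsidy paid to producers, each receives P + 14 per unit sold, so supply becomes Qs = 0.5(P + 14) + 230.5.
New equilibrium: consumers pay $20.2, producers receive $34.2, Q = 247.6. (Wedge: Pb − Ps = −14.)
Quantity rises by |ΔQ| = |242 − 247.6| = 5.6.
DWL = ½ · t · |ΔQ| = ½ · 14 · 5.6 = $39.2.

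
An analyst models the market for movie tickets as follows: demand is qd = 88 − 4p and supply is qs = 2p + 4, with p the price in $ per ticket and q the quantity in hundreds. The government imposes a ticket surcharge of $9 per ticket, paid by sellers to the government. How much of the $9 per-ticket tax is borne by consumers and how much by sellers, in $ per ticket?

Consumers bear $3 per ticket; sellers bear $6 per ticket.

Before the tax: set 88 − 4p = 2p + 4 → p* = $14, q* = 32.
With the tax collected from sellers, supply shifts: qs = 2(p − 9) + 4.
Solving gives q = 20 with consumers paying $17 and sellers receiving $8 (the $9 wedge).
Burden on consumers: $3; on sellers: $6. (They sum to $9.)
The less price-elastic side of the market bears the larger share of a per-unit tax.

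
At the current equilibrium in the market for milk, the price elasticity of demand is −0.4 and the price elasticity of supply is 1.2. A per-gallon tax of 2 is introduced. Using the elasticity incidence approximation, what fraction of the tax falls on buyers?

Incidence ratio: buyers' share ≈ εs / (εs + |εd|) = 1.2 / (1.2 + 0.4) = 0.75.
Supply is the more elastic side, so buyers bear the larger share.

Buyers' share ≈ 0.75.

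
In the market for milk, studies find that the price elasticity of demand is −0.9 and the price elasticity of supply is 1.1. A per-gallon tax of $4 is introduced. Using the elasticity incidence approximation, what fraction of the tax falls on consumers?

Consumers' share ≈ 0.55.

Incidence ratio: consumers' share ≈ εs / (εs + |εd|) = 1.1 / (1.1 + 0.9) = 0.55.
Supply is the more elastic side, so consumers bear the larger share.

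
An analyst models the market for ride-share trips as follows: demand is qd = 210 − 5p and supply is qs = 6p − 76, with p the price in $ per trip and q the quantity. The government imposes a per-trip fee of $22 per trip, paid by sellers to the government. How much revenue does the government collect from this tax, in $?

Without the tax, 210 − 5p = 6p − 76 gives 11p = 286, so p* = $26 and q* = 80.
With the tax collected from sellers, supply shifts: qs = 6(p − 22) − 76.
Solving gives q = 20 with consumers paying $38 and sellers receiving $16 (the $22 wedge).
Revenue = t · Q = 22 · 20 = $440.

Tax revenue = $440.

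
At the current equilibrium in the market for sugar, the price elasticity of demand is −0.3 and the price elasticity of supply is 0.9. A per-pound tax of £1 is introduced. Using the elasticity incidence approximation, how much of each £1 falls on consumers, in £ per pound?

Incidence ratio: consumers' share ≈ εs / (εs + |εd|) = 0.9 / (0.9 + 0.3) = 0.75.
So consumers bear ≈ 0.75 × £1 = £0.75; suppliers bear £0.25.

Consumers bear ≈ £0.75 per pound.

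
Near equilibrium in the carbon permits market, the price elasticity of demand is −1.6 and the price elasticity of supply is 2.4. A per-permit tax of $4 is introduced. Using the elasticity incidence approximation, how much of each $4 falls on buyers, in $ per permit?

Buyers bear ≈ $2.4 per permit.

Incidence ratio: buyers' share ≈ εs / (εs + |εd|) = 2.4 / (2.4 + 1.6) = 0.6.
So buyers bear ≈ 0.6 × $4 = $2.4; producers bear $1.6.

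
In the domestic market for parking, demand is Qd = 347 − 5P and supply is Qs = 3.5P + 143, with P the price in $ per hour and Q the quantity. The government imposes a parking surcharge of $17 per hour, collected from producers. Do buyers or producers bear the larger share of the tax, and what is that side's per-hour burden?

Before the tax: set 347 − 5P = 3.5P + 143 → P* = $24, Q* = 227.
With the tax collected from producers, supply shifts: Qs = 3.5(P − 17) + 143.
New equilibrium: buyers pay $31, producers receive $14, Q = 192. (Wedge: Pb − Ps = 17.)
Per-hour burden: buyers $7, producers $10.
Producers take the larger share because supply is less price-elastic here (demand slope 5 vs supply slope 3.5).
The less price-elastic side of the market bears the larger share of a per-unit tax.

Producers bear the larger share: $10 per hour.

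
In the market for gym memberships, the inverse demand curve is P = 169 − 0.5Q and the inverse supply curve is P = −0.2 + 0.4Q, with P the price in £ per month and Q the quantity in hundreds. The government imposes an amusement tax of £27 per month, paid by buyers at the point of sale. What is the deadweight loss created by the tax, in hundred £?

Inverting to Q(P) form: Qd = 338 − 2P; Qs = 2.5P + 0.5.
Without the tax, 338 − 2P = 2.5P + 0.5 gives 4.5P = 337.5, so P* = £75 and Q* = 188.
With the tax collected from buyers, demand (in seller-price terms) shifts: Qd = 338 − 2(P + 27).
Solving gives Q = 158 with buyers paying £90 and producers receiving £63 (the £27 wedge).
Quantity falls by |ΔQ| = |188 − 158| = 30.
DWL = ½ · t · |ΔQ| = ½ · 27 · 30 = £405.

Deadweight loss = £405 hundred.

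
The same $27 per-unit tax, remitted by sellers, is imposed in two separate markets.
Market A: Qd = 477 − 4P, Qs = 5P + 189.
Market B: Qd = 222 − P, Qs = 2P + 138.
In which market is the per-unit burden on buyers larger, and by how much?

Market B, by $3.

Market A: pre-tax P* = $32, Q* = 349; post-tax Q = 289; per-unit burden on buyers = $15.
Market B: pre-tax P* = $28, Q* = 194; post-tax Q = 176; per-unit burden on buyers = $18.
Difference: $15 vs $18 → market B is larger by $3.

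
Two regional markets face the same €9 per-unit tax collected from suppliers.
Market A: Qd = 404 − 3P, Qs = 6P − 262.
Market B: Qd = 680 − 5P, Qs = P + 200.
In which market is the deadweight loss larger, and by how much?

Market A, by €47.25.

Market A: pre-tax P* = €74, Q* = 182; post-tax Q = 164; deadweight loss = €81.
Market B: pre-tax P* = €80, Q* = 280; post-tax Q = 272.5; deadweight loss = €33.75.
Difference: €81 vs €33.75 → market A is larger by €47.25.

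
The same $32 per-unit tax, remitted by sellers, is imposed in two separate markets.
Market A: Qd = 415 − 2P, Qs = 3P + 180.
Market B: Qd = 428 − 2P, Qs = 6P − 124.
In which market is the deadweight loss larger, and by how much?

Market A: pre-tax P* = $47, Q* = 321; post-tax Q = 282.6; deadweight loss = $614.4.
Market B: pre-tax P* = $69, Q* = 290; post-tax Q = 242; deadweight loss = $768.
Difference: $614.4 vs $768 → market B is larger by $153.6.

Market B, by $153.6.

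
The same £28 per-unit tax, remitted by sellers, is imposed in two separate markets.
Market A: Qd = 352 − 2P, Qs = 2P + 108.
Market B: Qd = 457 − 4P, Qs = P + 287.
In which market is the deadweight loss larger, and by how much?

Market A, by £78.4.

Market A: pre-tax P* = £61, Q* = 230; post-tax Q = 202; deadweight loss = £392.
Market B: pre-tax P* = £34, Q* = 321; post-tax Q = 298.6; deadweight loss = £313.6.
Difference: £392 vs £313.6 → market A is larger by £78.4.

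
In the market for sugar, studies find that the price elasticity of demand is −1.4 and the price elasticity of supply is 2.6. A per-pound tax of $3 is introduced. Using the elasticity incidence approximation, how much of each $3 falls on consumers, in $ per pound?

Consumers bear ≈ $1.95 per pound.

Incidence ratio: consumers' share ≈ εs / (εs + |εd|) = 2.6 / (2.6 + 1.4) = 0.65.
So consumers bear ≈ 0.65 × $3 = $1.95; suppliers bear $1.05.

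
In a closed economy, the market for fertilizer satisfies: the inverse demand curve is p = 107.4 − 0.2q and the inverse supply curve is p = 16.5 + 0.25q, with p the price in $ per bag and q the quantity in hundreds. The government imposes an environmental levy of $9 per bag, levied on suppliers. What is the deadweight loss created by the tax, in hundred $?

Deadweight loss = $90 hundred.

Rewrite in direct form: qd = 537 − 5p and qs = 4p − 66.
Without the tax, 537 − 5p = 4p − 66 gives 9p = 603, so p* = $67 and q* = 202.
With the tax collected from suppliers, supply shifts: qs = 4(p − 9) − 66.
New equilibrium: consumers pay $71, suppliers receive $62, q = 182. (Wedge: pb − ps = 9.)
Quantity falls by |ΔQ| = |202 − 182| = 20.
DWL = ½ · t · |ΔQ| = ½ · 9 · 20 = $90.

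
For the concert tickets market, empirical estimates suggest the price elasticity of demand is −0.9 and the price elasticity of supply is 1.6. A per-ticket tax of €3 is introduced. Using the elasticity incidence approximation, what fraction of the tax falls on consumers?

Incidence ratio: consumers' share ≈ εs / (εs + |εd|) = 1.6 / (1.6 + 0.9) = 0.64.
Supply is the more elastic side, so consumers bear the larger share.

Consumers' share ≈ 0.64.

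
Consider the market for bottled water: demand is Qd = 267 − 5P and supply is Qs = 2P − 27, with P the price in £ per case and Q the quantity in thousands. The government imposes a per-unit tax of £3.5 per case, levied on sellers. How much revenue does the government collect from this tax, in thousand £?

Tax revenue = £182 thousand.

Before the tax: set 267 − 5P = 2P − 27 → P* = £42, Q* = 57.
With the tax collected from sellers, supply shifts: Qs = 2(P − 3.5) − 27.
Solving gives Q = 52 with consumers paying £43 and sellers receiving £39.5 (the £3.5 wedge).
Revenue = t · Q = 3.5 · 52 = £182.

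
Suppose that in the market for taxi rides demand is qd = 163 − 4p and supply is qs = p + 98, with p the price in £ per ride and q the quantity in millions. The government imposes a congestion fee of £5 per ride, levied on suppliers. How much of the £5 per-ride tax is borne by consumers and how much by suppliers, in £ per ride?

Before the tax: set 163 − 4p = p + 98 → p* = £13, q* = 111.
With the tax collected from suppliers, supply shifts: qs = (p − 5) + 98.
Solving gives q = 107 with consumers paying £14 and suppliers receiving £9 (the £5 wedge).
Burden on consumers: £1; on suppliers: £4. (They sum to £5.)
The less price-elastic side of the market bears the larger share of a per-unit tax.

Consumers bear £1 per ride; suppliers bear £4 per ride.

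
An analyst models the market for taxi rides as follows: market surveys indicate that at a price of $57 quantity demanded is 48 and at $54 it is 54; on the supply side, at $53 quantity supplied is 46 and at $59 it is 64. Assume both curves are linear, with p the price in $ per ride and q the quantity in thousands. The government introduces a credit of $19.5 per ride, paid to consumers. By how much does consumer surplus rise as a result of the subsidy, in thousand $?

Demand slope: (54 − 48)/(54 − 57) = -2, so qd = 162 − 2p.
Supply slope: (64 − 46)/(59 − 53) = 3, so qs = 3p − 113.
Without the subsidy, 162 − 2p = 3p − 113 gives 5p = 275, so p* = $55 and q* = 52.
With a per-unit subsidy paid to consumers, each effectively pays p − 19.5, so demand becomes qd = 162 − 2(p − 19.5).
New equilibrium: consumers pay $43.3, producers receive $62.8, q = 75.4. (Wedge: pb − ps = −19.5.)
ΔCS is the trapezoid between Q = 75.4 and Q = 52 of height $11.7: ½ · (52 + 75.4) · 11.7 = $745.29.

Consumer surplus rises by $745.29 thousand.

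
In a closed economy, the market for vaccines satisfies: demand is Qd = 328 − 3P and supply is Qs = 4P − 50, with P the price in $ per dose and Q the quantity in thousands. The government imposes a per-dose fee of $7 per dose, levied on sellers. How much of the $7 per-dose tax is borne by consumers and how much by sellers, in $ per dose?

Consumers bear $4 per dose; sellers bear $3 per dose.

Before the tax: set 328 − 3P = 4P − 50 → P* = $54, Q* = 166.
With the tax collected from sellers, supply shifts: Qs = 4(P − 7) − 50.
Solving gives Q = 154 with consumers paying $58 and sellers receiving $51 (the $7 wedge).
Burden on consumers: $4; on sellers: $3. (They sum to $7.)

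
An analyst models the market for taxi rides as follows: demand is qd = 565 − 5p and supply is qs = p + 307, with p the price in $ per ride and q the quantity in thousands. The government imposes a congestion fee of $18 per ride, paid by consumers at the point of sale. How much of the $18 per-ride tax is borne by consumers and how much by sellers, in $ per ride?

Before the tax: set 565 − 5p = p + 307 → p* = $43, q* = 350.
With the tax collected from consumers, demand (in seller-price terms) shifts: qd = 565 − 5(p + 18).
New equilibrium: consumers pay $46, sellers receive $28, q = 335. (Wedge: pb − ps = 18.)
Burden on consumers: $3; on sellers: $15. (They sum to $18.)
The less price-elastic side of the market bears the larger share of a per-unit tax.

Consumers bear $3 per ride; sellers bear $15 per ride.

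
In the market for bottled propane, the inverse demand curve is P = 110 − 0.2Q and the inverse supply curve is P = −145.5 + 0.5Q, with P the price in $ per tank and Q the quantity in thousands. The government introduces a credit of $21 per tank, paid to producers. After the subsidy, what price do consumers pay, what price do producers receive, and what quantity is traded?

Rewrite in direct form: Qd = 550 − 5P and Qs = 2P + 291.
Before the subsidy: set 550 − 5P = 2P + 291 → P* = $37, Q* = 365.
With a per-unit subsidy paid to producers, each receives P + 21 per unit sold, so supply becomes Qs = 2(P + 21) + 291.
Solving gives Q = 395 with consumers paying $31 and producers receiving $52 (the $21 wedge).

Consumers pay $31; producers receive $52; quantity = 395.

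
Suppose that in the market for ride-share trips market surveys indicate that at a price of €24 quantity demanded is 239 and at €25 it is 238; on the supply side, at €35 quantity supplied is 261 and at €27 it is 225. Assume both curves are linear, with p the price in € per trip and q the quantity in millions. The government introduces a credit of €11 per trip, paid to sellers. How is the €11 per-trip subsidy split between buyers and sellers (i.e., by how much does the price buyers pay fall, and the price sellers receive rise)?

Demand slope: (238 − 239)/(25 − 24) = -1, so qd = 263 − p.
Supply slope: (225 − 261)/(27 − 35) = 4.5, so qs = 4.5p + 103.5.
Without the subsidy, 263 − p = 4.5p + 103.5 gives 5.5p = 159.5, so p* = €29 and q* = 234.
With a per-unit subsidy paid to sellers, each receives p + 11 per unit sold, so supply becomes qs = 4.5(p + 11) + 103.5.
New equilibrium: buyers pay €20, sellers receive €31, q = 243. (Wedge: pb − ps = −11.)
Gain to buyers: €9; to sellers: €2. (They sum to €11.)

Buyers gain €9 per trip; sellers gain €2 per trip.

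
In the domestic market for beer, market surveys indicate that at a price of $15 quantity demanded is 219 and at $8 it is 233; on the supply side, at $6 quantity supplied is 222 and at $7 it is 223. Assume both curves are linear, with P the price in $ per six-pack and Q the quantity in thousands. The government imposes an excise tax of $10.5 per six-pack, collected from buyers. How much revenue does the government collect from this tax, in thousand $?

Tax revenue = $2310 thousand.

Demand slope: (233 − 219)/(8 − 15) = -2, so Qd = 249 − 2P.
Supply slope: (223 − 222)/(7 − 6) = 1, so Qs = P + 216.
Before the tax: set 249 − 2P = P + 216 → P* = $11, Q* = 227.
With the tax collected from buyers, demand (in seller-price terms) shifts: Qd = 249 − 2(P + 10.5).
New equilibrium: buyers pay $14.5, sellers receive $4, Q = 220. (Wedge: Pb − Ps = 10.5.)
Revenue = t · Q = 10.5 · 220 = $2310.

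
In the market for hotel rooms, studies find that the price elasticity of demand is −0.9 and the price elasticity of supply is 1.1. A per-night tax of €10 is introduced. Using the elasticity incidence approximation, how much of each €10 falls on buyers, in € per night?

Buyers bear ≈ €5.5 per night.

Incidence ratio: buyers' share ≈ εs / (εs + |εd|) = 1.1 / (1.1 + 0.9) = 0.55.
So buyers bear ≈ 0.55 × €10 = €5.5; sellers bear €4.5.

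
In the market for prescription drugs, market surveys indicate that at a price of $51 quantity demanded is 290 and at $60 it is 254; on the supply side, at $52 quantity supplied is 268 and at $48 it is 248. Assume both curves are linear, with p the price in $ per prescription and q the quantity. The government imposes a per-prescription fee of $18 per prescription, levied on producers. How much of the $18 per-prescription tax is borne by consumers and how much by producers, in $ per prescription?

Consumers bear $10 per prescription; producers bear $8 per prescription.

Demand slope: (254 − 290)/(60 − 51) = -4, so qd = 494 − 4p.
Supply slope: (248 − 268)/(48 − 52) = 5, so qs = 5p + 8.
Without the tax, 494 − 4p = 5p + 8 gives 9p = 486, so p* = $54 and q* = 278.
With the tax collected from producers, supply shifts: qs = 5(p − 18) + 8.
Solving gives q = 238 with consumers paying $64 and producers receiving $46 (the $18 wedge).
Burden on consumers: $10; on producers: $8. (They sum to $18.)
The less price-elastic side of the market bears the larger share of a per-unit tax.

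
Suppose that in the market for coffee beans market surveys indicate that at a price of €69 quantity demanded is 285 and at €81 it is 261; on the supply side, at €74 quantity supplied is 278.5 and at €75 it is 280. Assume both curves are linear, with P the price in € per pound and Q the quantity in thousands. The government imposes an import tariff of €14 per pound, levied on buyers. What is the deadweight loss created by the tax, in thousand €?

Deadweight loss = €84 thousand.

Demand slope: (261 − 285)/(81 − 69) = -2, so Qd = 423 − 2P.
Supply slope: (280 − 278.5)/(75 − 74) = 1.5, so Qs = 1.5P + 167.5.
Before the tax: set 423 − 2P = 1.5P + 167.5 → P* = €73, Q* = 277.
With the tax collected from buyers, demand (in seller-price terms) shifts: Qd = 423 − 2(P + 14).
New equilibrium: buyers pay €79, sellers receive €65, Q = 265. (Wedge: Pb − Ps = 14.)
Quantity falls by |ΔQ| = |277 − 265| = 12.
DWL = ½ · t · |ΔQ| = ½ · 14 · 12 = €84.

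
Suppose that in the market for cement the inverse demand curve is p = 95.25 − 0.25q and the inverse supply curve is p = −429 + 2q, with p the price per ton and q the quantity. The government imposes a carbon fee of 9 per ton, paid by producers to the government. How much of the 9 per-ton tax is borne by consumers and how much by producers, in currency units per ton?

Rewrite in direct form: qd = 381 − 4p and qs = 0.5p + 214.5.
Without the tax, 381 − 4p = 0.5p + 214.5 gives 4.5p = 166.5, so p* = 37 and q* = 233.
With the tax collected from producers, supply shifts: qs = 0.5(p − 9) + 214.5.
New equilibrium: consumers pay 38, producers receive 29, q = 229. (Wedge: pb − ps = 9.)
Burden on consumers: 1; on producers: 8. (They sum to 9.)

Consumers bear 1 per ton; producers bear 8 per ton.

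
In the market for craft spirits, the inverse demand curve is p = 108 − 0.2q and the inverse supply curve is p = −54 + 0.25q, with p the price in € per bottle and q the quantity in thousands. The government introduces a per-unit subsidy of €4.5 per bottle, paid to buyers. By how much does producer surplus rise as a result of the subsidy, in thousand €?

Inverting to q(p) form: qd = 540 − 5p; qs = 4p + 216.
Before the subsidy: set 540 − 5p = 4p + 216 → p* = €36, q* = 360.
With a per-unit subsidy paid to buyers, each effectively pays p − 4.5, so demand becomes qd = 540 − 5(p − 4.5).
New equilibrium: buyers pay €34, suppliers receive €38.5, q = 370. (Wedge: pb − ps = −4.5.)
ΔPS is the trapezoid between Q = 370 and Q = 360 of height €2.5: ½ · (360 + 370) · 2.5 = €912.5.

Producer surplus rises by €912.5 thousand.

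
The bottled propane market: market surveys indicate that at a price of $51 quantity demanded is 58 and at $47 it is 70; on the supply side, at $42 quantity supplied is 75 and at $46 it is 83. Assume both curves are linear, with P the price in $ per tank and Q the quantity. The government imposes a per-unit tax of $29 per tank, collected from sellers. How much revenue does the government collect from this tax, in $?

Demand slope: (70 − 58)/(47 − 51) = -3, so Qd = 211 − 3P.
Supply slope: (83 − 75)/(46 − 42) = 2, so Qs = 2P − 9.
Without the tax, 211 − 3P = 2P − 9 gives 5P = 220, so P* = $44 and Q* = 79.
With the tax collected from sellers, supply shifts: Qs = 2(P − 29) − 9.
Solving gives Q = 44.2 with buyers paying $55.6 and sellers receiving $26.6 (the $29 wedge).
Revenue = t · Q = 29 · 44.2 = $1281.8.

Tax revenue = $1281.8.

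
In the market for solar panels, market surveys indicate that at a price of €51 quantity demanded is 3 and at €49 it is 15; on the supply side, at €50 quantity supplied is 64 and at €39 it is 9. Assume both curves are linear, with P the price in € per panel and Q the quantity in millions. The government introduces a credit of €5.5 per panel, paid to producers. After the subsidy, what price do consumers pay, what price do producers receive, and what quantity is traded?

Demand slope: (15 − 3)/(49 − 51) = -6, so Qd = 309 − 6P.
Supply slope: (9 − 64)/(39 − 50) = 5, so Qs = 5P − 186.
Before the subsidy: set 309 − 6P = 5P − 186 → P* = €45, Q* = 39.
With a per-unit subsidy paid to producers, each receives P + 5.5 per unit sold, so supply becomes Qs = 5(P + 5.5) − 186.
New equilibrium: consumers pay €42.5, producers receive €48, Q = 54. (Wedge: Pb − Ps = −5.5.)

Consumers pay €42.5; producers receive €48; quantity = 54.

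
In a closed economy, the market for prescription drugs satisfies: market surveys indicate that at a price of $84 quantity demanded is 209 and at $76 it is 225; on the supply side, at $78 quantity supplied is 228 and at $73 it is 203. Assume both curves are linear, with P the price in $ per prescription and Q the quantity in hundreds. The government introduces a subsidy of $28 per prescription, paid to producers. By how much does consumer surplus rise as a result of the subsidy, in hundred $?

Demand slope: (225 − 209)/(76 − 84) = -2, so Qd = 377 − 2P.
Supply slope: (203 − 228)/(73 − 78) = 5, so Qs = 5P − 162.
Without the subsidy, 377 − 2P = 5P − 162 gives 7P = 539, so P* = $77 and Q* = 223.
With a per-unit subsidy paid to producers, each receives P + 28 per unit sold, so supply becomes Qs = 5(P + 28) − 162.
Solving gives Q = 263 with buyers paying $57 and producers receiving $85 (the $28 wedge).
ΔCS is the trapezoid between Q = 263 and Q = 223 of height $20: ½ · (223 + 263) · 20 = $4860.

Consumer surplus rises by $4860 hundred.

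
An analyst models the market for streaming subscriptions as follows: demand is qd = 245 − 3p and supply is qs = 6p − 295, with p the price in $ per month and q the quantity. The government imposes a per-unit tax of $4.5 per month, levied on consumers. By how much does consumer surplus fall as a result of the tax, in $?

Consumer surplus falls by $181.5.

Before the tax: set 245 − 3p = 6p − 295 → p* = $60, q* = 65.
With the tax collected from consumers, demand (in seller-price terms) shifts: qd = 245 − 3(p + 4.5).
Solving gives q = 56 with consumers paying $63 and producers receiving $58.5 (the $4.5 wedge).
ΔCS is the trapezoid between Q = 56 and Q = 65 of height $3: ½ · (65 + 56) · 3 = $181.5.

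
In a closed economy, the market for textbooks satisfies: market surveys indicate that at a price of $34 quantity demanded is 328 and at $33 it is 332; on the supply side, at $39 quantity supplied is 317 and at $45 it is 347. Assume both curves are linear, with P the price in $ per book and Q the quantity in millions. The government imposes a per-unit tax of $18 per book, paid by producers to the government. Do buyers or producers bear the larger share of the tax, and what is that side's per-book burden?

Buyers bear the larger share: $10 per book.

Demand slope: (332 − 328)/(33 − 34) = -4, so Qd = 464 − 4P.
Supply slope: (347 − 317)/(45 − 39) = 5, so Qs = 5P + 122.
Without the tax, 464 − 4P = 5P + 122 gives 9P = 342, so P* = $38 and Q* = 312.
With the tax collected from producers, supply shifts: Qs = 5(P − 18) + 122.
New equilibrium: buyers pay $48, producers receive $30, Q = 272. (Wedge: Pb − Ps = 18.)
Per-book burden: buyers $10, producers $8.
Buyers take the larger share because demand is less price-elastic here (demand slope 4 vs supply slope 5).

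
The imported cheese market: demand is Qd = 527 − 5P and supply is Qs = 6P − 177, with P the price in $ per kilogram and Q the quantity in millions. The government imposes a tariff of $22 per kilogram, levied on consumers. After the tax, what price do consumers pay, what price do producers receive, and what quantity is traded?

Consumers pay $76; producers receive $54; quantity = 147.

Before the tax: set 527 − 5P = 6P − 177 → P* = $64, Q* = 207.
With the tax collected from consumers, demand (in seller-price terms) shifts: Qd = 527 − 5(P + 22).
Solving gives Q = 147 with consumers paying $76 and producers receiving $54 (the $22 wedge).
The less price-elastic side of the market bears the larger share of a per-unit tax.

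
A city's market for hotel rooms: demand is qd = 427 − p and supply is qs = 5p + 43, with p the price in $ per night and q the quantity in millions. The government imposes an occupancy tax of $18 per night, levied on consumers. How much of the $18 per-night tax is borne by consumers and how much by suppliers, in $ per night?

Consumers bear $15 per night; suppliers bear $3 per night.

Without the tax, 427 − p = 5p + 43 gives 6p = 384, so p* = $64 and q* = 363.
With the tax collected from consumers, demand (in seller-price terms) shifts: qd = 427 − (p + 18).
New equilibrium: consumers pay $79, suppliers receive $61, q = 348. (Wedge: pb − ps = 18.)
Burden on consumers: $15; on suppliers: $3. (They sum to $18.)
The less price-elastic side of the market bears the larger share of a per-unit tax.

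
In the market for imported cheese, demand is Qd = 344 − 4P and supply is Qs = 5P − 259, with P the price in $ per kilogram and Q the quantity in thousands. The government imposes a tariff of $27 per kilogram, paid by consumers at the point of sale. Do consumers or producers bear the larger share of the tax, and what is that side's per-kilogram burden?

Without the tax, 344 − 4P = 5P − 259 gives 9P = 603, so P* = $67 and Q* = 76.
With the tax collected from consumers, demand (in seller-price terms) shifts: Qd = 344 − 4(P + 27).
Solving gives Q = 16 with consumers paying $82 and producers receiving $55 (the $27 wedge).
Per-kilogram burden: consumers $15, producers $12.
Consumers take the larger share because demand is less price-elastic here (demand slope 4 vs supply slope 5).

Consumers bear the larger share: $15 per kilogram.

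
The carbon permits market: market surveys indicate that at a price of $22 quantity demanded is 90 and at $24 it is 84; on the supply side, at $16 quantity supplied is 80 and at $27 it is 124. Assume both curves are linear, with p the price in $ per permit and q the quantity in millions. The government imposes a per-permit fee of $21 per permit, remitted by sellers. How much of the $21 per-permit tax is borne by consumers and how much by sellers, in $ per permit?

Consumers bear $12 per permit; sellers bear $9 per permit.

Demand slope: (84 − 90)/(24 − 22) = -3, so qd = 156 − 3p.
Supply slope: (124 − 80)/(27 − 16) = 4, so qs = 4p + 16.
Without the tax, 156 − 3p = 4p + 16 gives 7p = 140, so p* = $20 and q* = 96.
With the tax collected from sellers, supply shifts: qs = 4(p − 21) + 16.
New equilibrium: consumers pay $32, sellers receive $11, q = 60. (Wedge: pb − ps = 21.)
Burden on consumers: $12; on sellers: $9. (They sum to $21.)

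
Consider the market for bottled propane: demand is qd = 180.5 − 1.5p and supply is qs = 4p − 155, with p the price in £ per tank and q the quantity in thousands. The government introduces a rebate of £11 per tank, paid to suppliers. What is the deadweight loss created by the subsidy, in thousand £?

Deadweight loss = £66 thousand.

Before the subsidy: set 180.5 − 1.5p = 4p − 155 → p* = £61, q* = 89.
With a per-unit subsidy paid to suppliers, each receives p + 11 per unit sold, so supply becomes qs = 4(p + 11) − 155.
Solving gives q = 101 with buyers paying £53 and suppliers receiving £64 (the £11 wedge).
Quantity rises by |ΔQ| = |89 − 101| = 12.
DWL = ½ · t · |ΔQ| = ½ · 11 · 12 = £66.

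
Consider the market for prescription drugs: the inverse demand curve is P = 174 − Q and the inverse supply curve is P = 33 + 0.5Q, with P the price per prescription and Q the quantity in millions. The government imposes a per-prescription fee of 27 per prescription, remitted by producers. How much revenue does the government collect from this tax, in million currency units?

Inverting to Q(P) form: Qd = 174 − P; Qs = 2P − 66.
Without the tax, 174 − P = 2P − 66 gives 3P = 240, so P* = 80 and Q* = 94.
With the tax collected from producers, supply shifts: Qs = 2(P − 27) − 66.
Solving gives Q = 76 with consumers paying 98 and producers receiving 71 (the 27 wedge).
Revenue = t · Q = 27 · 76 = 2052.

Tax revenue = 2052 million.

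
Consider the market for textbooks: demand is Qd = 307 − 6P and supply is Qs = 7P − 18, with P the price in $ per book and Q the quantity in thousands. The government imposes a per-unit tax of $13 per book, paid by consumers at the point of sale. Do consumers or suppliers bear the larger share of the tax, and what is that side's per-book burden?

Consumers bear the larger share: $7 per book.

Before the tax: set 307 − 6P = 7P − 18 → P* = $25, Q* = 157.
With the tax collected from consumers, demand (in seller-price terms) shifts: Qd = 307 − 6(P + 13).
New equilibrium: consumers pay $32, suppliers receive $19, Q = 115. (Wedge: Pb − Ps = 13.)
Per-book burden: consumers $7, suppliers $6.
Consumers take the larger share because demand is less price-elastic here (demand slope 6 vs supply slope 7).
The less price-elastic side of the market bears the larger share of a per-unit tax.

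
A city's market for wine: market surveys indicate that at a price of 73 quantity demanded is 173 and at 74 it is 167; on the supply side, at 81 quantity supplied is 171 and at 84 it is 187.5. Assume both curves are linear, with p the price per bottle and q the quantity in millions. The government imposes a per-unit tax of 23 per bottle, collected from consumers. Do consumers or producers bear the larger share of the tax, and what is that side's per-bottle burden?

Demand slope: (167 − 173)/(74 − 73) = -6, so qd = 611 − 6p.
Supply slope: (187.5 − 171)/(84 − 81) = 5.5, so qs = 5.5p − 274.5.
Before the tax: set 611 − 6p = 5.5p − 274.5 → p* = 77, q* = 149.
With the tax collected from consumers, demand (in seller-price terms) shifts: qd = 611 − 6(p + 23).
Solving gives q = 83 with consumers paying 88 and producers receiving 65 (the 23 wedge).
Per-bottle burden: consumers 11, producers 12.
Producers take the larger share because supply is less price-elastic here (demand slope 6 vs supply slope 5.5).
The less price-elastic side of the market bears the larger share of a per-unit tax.

Producers bear the larger share: 12 per bottle.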